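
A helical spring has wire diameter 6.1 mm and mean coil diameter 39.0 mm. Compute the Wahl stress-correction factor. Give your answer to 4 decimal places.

1.2353

C = D/d = 39.0/6.1 = 6.3934
K_W = (4C−1)/(4C−4) + 0.615/C = 24.574/21.574 + 0.0962 = 1.2353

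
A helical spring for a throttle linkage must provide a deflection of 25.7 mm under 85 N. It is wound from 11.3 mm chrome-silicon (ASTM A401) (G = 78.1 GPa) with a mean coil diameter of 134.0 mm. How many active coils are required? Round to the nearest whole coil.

20

Required rate k = F/δ = 85/25.7 = 3.3074 N/mm
N_a = Gd⁴/(8D³k) = (78.1×10³ × 11.3⁴)/(8 × 134.0³ × 3.3074)
    = 1.2734e+09 / 6.36635e+07 = 20 → 20 coils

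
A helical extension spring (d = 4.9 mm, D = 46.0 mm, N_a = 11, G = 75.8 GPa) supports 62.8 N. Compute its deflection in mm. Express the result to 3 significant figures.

k = Gd⁴/(8D³N_a) = (75.8×10³)(4.9⁴)/(8·46.0³·11) = 5.1015 N/mm
δ = F/k = 62.8 / 5.1015 = 12.31 mm

12.3 mm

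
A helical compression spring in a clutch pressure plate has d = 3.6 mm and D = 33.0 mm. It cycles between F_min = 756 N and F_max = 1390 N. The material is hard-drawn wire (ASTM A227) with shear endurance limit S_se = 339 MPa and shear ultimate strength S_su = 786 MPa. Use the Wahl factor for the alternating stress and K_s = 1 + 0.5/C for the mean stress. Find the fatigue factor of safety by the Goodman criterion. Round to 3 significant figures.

0.220

C = D/d = 33.0/3.6 = 9.1667; K_W = (4C−1)/(4C−4)+0.615/C = 1.1589; K_s = 1+0.5/C = 1.0545
F_a = (F_max−F_min)/2 = 317 N; F_m = (F_max+F_min)/2 = 1073 N
τ_a = K_W·8F_aD/(πd³) = 1.1589 × 570.96 = 661.7 MPa
τ_m = K_s·8F_mD/(πd³) = 1.0545 × 1932.6 = 2038 MPa
Goodman: 1/n_f = τ_a/S_se + τ_m/S_su = 661.7/339 + 2038/786 = 1.95192 + 2.59292 = 4.5448
n_f = 1/4.5448 = 0.22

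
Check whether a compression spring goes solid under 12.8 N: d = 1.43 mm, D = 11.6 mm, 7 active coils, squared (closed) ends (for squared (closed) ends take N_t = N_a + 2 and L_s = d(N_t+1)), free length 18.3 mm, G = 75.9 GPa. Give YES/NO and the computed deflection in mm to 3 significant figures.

k = Gd⁴/(8D³N_a) = (75.9×10³)(1.43⁴)/(8·11.6³·7) = 3.631 N/mm
N_t = 9; L_s = 1.43·10 = 14.3 mm; δ_solid = L₀ − L_s = 18.3 − 14.3 = 4 mm
δ = F/k = 12.8/3.631 = 3.5252 mm
δ < δ_solid → spring does not go solid

NO, δ = 3.53 mm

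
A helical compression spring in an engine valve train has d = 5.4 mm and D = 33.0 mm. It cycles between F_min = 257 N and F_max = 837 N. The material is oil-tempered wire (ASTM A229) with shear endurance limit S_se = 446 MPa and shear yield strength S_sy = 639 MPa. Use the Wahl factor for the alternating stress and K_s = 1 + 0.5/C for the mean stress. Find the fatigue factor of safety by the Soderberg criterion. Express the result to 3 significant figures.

1.08

C = D/d = 33.0/5.4 = 6.1111; K_W = (4C−1)/(4C−4)+0.615/C = 1.2474; K_s = 1+0.5/C = 1.0818
F_a = (F_max−F_min)/2 = 290 N; F_m = (F_max+F_min)/2 = 547 N
τ_a = K_W·8F_aD/(πd³) = 1.2474 × 154.76 = 193.05 MPa
τ_m = K_s·8F_mD/(πd³) = 1.0818 × 291.92 = 315.8 MPa
Soderberg: 1/n_f = τ_a/S_se + τ_m/S_sy = 193.05/446 + 315.8/639 = 0.43285 + 0.49421 = 0.92706
n_f = 1/0.92706 = 1.079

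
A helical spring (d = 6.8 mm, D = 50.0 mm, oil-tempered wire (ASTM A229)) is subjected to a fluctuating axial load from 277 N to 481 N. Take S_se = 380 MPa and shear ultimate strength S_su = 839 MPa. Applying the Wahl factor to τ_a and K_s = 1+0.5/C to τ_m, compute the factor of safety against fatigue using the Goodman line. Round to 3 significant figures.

C = D/d = 50.0/6.8 = 7.3529; K_W = (4C−1)/(4C−4)+0.615/C = 1.2017; K_s = 1+0.5/C = 1.0680
F_a = (F_max−F_min)/2 = 102 N; F_m = (F_max+F_min)/2 = 379 N
τ_a = K_W·8F_aD/(πd³) = 1.2017 × 41.303 = 49.634 MPa
τ_m = K_s·8F_mD/(πd³) = 1.0680 × 153.47 = 163.91 MPa
Goodman: 1/n_f = τ_a/S_se + τ_m/S_su = 49.634/380 + 163.91/839 = 0.13062 + 0.19536 = 0.32597
n_f = 1/0.32597 = 3.068

3.07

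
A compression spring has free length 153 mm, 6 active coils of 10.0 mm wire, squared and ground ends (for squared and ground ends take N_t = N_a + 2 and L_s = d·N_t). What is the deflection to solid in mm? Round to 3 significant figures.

73.0 mm

N_t = 8; L_s = 10.0·8 = 80 mm
δ_solid = L₀ − L_s = 153 − 80 = 73 mm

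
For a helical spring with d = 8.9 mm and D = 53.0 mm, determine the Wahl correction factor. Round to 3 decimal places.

C = D/d = 53.0/8.9 = 5.9551
K_W = (4C−1)/(4C−4) + 0.615/C = 22.820/19.820 + 0.1033 = 1.2546

1.255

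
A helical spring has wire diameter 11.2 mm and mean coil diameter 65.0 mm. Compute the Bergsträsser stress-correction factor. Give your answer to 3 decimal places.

1.247

C = D/d = 65.0/11.2 = 5.8036
K_B = (4C+2)/(4C−3) = 25.214/20.214 = 1.2473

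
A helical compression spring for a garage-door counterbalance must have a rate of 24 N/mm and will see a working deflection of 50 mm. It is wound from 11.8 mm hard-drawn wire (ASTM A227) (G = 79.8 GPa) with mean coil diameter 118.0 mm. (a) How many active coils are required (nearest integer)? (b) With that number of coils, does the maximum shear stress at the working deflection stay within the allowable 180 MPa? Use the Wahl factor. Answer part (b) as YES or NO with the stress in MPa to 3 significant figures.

N_a = Gd⁴/(8D³k) = (79.8×10³)(11.8⁴)/(8·118.0³·24) = 4.904 → N_a = 5
Actual rate k = Gd⁴/(8D³·5) = 23.541 N/mm
Working load F = kδ = 23.541·50 = 1177.1 N
C = 118.0/11.8 = 10.0000; K_W = (4C−1)/(4C−4)+0.615/C = 1.1448
τ_max = K_W·8FD/(πd³) = 1.1448·215.26 = 246.44 MPa
τ_max > 180 MPa → exceeds allowable

(a) 5 coils; (b) NO, τ_max = 246 MPa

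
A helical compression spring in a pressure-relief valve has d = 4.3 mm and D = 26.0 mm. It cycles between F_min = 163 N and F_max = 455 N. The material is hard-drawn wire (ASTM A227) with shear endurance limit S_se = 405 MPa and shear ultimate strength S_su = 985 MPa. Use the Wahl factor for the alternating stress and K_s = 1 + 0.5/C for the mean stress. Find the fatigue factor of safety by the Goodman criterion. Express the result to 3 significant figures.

C = D/d = 26.0/4.3 = 6.0465; K_W = (4C−1)/(4C−4)+0.615/C = 1.2503; K_s = 1+0.5/C = 1.0827
F_a = (F_max−F_min)/2 = 146 N; F_m = (F_max+F_min)/2 = 309 N
τ_a = K_W·8F_aD/(πd³) = 1.2503 × 121.58 = 152.01 MPa
τ_m = K_s·8F_mD/(πd³) = 1.0827 × 257.32 = 278.59 MPa
Goodman: 1/n_f = τ_a/S_se + τ_m/S_su = 152.01/405 + 278.59/985 = 0.37534 + 0.28284 = 0.65818
n_f = 1/0.65818 = 1.519

1.52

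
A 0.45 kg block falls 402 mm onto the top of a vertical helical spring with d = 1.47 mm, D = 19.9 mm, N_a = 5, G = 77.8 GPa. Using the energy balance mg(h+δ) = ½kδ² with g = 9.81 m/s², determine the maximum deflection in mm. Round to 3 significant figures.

59.5 mm

k = Gd⁴/(8D³N_a) = (77.8×10³)(1.47⁴)/(8·19.9³·5) = 1.1525 N/mm
W = mg = 0.45 × 9.81 = 4.4145 N
½kδ² − Wδ − Wh = 0 → δ = (W + √(W² + 2kWh))/k
δ = (4.4145 + √(19.488 + 4090.41))/1.1525 = (4.4145 + 64.109)/1.1525 = 59.458 mm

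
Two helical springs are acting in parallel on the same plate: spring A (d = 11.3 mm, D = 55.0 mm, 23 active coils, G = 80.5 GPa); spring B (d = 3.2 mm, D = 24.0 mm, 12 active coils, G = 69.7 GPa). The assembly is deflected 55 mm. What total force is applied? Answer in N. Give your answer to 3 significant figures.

k_A = Gd⁴/(8D³N_a) = (80.5×10³)(11.3⁴)/(8·55.0³·23) = 42.875 N/mm
k_B = Gd⁴/(8D³N_a) = (69.7×10³)(3.2⁴)/(8·24.0³·12) = 5.5072 N/mm
Parallel: k_eq = 42.875 + 5.5072 = 48.382 N/mm
F = k_eq·δ = 48.382·55 = 2661 N

2660 N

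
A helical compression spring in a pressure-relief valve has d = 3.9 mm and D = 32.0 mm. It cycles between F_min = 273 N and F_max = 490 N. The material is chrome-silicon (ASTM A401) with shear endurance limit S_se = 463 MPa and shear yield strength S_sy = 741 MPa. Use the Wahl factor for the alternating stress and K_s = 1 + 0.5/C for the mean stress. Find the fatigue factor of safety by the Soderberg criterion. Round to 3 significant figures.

C = D/d = 32.0/3.9 = 8.2051; K_W = (4C−1)/(4C−4)+0.615/C = 1.1790; K_s = 1+0.5/C = 1.0609
F_a = (F_max−F_min)/2 = 108.5 N; F_m = (F_max+F_min)/2 = 381.5 N
τ_a = K_W·8F_aD/(πd³) = 1.1790 × 149.05 = 175.73 MPa
τ_m = K_s·8F_mD/(πd³) = 1.0609 × 524.07 = 556.01 MPa
Soderberg: 1/n_f = τ_a/S_se + τ_m/S_sy = 175.73/463 + 556.01/741 = 0.37956 + 0.75035 = 1.1299
n_f = 1/1.1299 = 0.885

0.885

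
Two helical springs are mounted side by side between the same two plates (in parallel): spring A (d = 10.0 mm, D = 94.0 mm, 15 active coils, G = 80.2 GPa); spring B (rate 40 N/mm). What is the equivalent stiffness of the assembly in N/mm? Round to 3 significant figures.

k_A = Gd⁴/(8D³N_a) = (80.2×10³)(10.0⁴)/(8·94.0³·15) = 8.0465 N/mm
Parallel: k_eq = 8.0465 + 40 = 48.047 N/mm

48.0 N/mm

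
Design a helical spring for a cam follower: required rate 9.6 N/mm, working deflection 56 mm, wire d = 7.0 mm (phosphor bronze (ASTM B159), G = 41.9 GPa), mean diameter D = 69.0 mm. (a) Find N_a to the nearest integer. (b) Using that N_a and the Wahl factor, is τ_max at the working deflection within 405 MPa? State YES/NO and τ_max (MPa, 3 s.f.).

N_a = Gd⁴/(8D³k) = (41.9×10³)(7.0⁴)/(8·69.0³·9.6) = 3.987 → N_a = 4
Actual rate k = Gd⁴/(8D³·4) = 9.5699 N/mm
Working load F = kδ = 9.5699·56 = 535.92 N
C = 69.0/7.0 = 9.8571; K_W = (4C−1)/(4C−4)+0.615/C = 1.1471
τ_max = K_W·8FD/(πd³) = 1.1471·274.53 = 314.91 MPa
τ_max ≤ 405 MPa → acceptable

(a) 4 coils; (b) YES, τ_max = 315 MPa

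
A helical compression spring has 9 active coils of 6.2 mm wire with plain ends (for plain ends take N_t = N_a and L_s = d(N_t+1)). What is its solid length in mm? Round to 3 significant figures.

plain ends: N_t = N_a = 9
L_s = d·(N_t+1) = 6.2 × 10 = 62 mm

62.0 mm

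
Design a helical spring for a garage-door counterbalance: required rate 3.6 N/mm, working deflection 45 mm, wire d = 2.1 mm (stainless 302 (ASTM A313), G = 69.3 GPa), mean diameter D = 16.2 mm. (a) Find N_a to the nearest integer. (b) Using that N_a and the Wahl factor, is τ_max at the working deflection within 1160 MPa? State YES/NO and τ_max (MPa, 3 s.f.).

(a) 11 coils; (b) YES, τ_max = 860 MPa

N_a = Gd⁴/(8D³k) = (69.3×10³)(2.1⁴)/(8·16.2³·3.6) = 11.01 → N_a = 11
Actual rate k = Gd⁴/(8D³·11) = 3.6023 N/mm
Working load F = kδ = 3.6023·45 = 162.1 N
C = 16.2/2.1 = 7.7143; K_W = (4C−1)/(4C−4)+0.615/C = 1.1914
τ_max = K_W·8FD/(πd³) = 1.1914·722.09 = 860.32 MPa
τ_max ≤ 1160 MPa → acceptable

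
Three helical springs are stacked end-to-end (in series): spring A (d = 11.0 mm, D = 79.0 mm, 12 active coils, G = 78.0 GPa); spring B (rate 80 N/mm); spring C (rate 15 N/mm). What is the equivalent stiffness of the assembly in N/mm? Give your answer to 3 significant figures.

k_A = Gd⁴/(8D³N_a) = (78.0×10³)(11.0⁴)/(8·79.0³·12) = 24.128 N/mm
Series: 1/k_eq = 1/24.128 + 1/80 + 1/15 = 0.12061; k_eq = 8.291 N/mm

8.29 N/mm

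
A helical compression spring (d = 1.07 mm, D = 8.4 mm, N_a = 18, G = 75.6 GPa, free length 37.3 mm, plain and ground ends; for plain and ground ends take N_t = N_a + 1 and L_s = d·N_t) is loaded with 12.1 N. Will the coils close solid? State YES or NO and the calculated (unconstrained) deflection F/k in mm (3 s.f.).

k = Gd⁴/(8D³N_a) = (75.6×10³)(1.07⁴)/(8·8.4³·18) = 1.1611 N/mm
N_t = 19; L_s = 1.07·19 = 20.33 mm; δ_solid = L₀ − L_s = 37.3 − 20.33 = 16.97 mm
δ = F/k = 12.1/1.1611 = 10.421 mm
δ < δ_solid → spring does not go solid

NO, δ = 10.4 mm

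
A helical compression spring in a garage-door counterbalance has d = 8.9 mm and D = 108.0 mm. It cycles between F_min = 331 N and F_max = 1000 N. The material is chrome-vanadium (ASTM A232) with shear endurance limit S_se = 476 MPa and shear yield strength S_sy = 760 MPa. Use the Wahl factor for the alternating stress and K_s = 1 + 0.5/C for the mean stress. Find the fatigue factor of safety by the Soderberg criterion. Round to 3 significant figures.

C = D/d = 108.0/8.9 = 12.1348; K_W = (4C−1)/(4C−4)+0.615/C = 1.1180; K_s = 1+0.5/C = 1.0412
F_a = (F_max−F_min)/2 = 334.5 N; F_m = (F_max+F_min)/2 = 665.5 N
τ_a = K_W·8F_aD/(πd³) = 1.1180 × 130.49 = 145.9 MPa
τ_m = K_s·8F_mD/(πd³) = 1.0412 × 259.62 = 270.32 MPa
Soderberg: 1/n_f = τ_a/S_se + τ_m/S_sy = 145.9/476 + 270.32/760 = 0.30651 + 0.35568 = 0.66219
n_f = 1/0.66219 = 1.51

1.51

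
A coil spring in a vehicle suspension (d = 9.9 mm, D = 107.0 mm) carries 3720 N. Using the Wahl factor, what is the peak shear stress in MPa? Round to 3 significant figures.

Spring index C = D/d = 107.0/9.9 = 10.8081
K_W = (4C−1)/(4C−4) + 0.615/C = 42.232/39.232 + 0.0569 = 1.1334
τ₀ = 8FD/(πd³) = 8·3720·107.0/(π·9.9³) = 3.18432e+06/3048.3 = 1044.6 MPa
τ_max = K·τ₀ = 1.1334 × 1044.6 = 1183.9 MPa

1180 MPa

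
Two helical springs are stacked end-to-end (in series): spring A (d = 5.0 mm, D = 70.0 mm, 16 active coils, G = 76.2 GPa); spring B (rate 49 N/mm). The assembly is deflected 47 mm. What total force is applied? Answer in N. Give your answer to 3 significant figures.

49.9 N

k_A = Gd⁴/(8D³N_a) = (76.2×10³)(5.0⁴)/(8·70.0³·16) = 1.0848 N/mm
Series: 1/k_eq = 1/1.0848 + 1/49 = 0.94228; k_eq = 1.0613 N/mm
F = k_eq·δ = 1.0613·47 = 49.879 N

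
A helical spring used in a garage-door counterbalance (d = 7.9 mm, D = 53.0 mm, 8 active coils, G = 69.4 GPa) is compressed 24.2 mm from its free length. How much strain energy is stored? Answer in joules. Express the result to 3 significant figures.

8.31 J

k = Gd⁴/(8D³N_a) = (69.4×10³)(7.9⁴)/(8·53.0³·8) = 28.37 N/mm
U = ½kδ² = 0.5 × 28.37 × 24.2² = 8307.3 N·mm = 8.3073 J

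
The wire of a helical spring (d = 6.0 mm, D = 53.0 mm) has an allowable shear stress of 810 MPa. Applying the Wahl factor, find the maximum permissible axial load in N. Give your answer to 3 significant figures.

C = D/d = 53.0/6.0 = 8.8333
K_W = (4C−1)/(4C−4) + 0.615/C = 34.333/31.333 + 0.0696 = 1.1654
τ_max = K·8FD/(πd³) → F_max = τ_allow·πd³/(8DK)
F_max = 810·π·6.0³/(8·53.0·1.1654) = 5.4965e+05/494.12 = 1112.4 N

1110 N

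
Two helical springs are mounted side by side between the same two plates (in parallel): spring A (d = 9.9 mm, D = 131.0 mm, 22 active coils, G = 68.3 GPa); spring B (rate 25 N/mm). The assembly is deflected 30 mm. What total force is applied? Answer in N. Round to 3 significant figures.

k_A = Gd⁴/(8D³N_a) = (68.3×10³)(9.9⁴)/(8·131.0³·22) = 1.6582 N/mm
Parallel: k_eq = 1.6582 + 25 = 26.658 N/mm
F = k_eq·δ = 26.658·30 = 799.75 N

800 N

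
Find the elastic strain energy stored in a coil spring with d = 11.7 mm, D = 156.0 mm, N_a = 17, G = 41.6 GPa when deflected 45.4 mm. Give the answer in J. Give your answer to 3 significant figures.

k = Gd⁴/(8D³N_a) = (41.6×10³)(11.7⁴)/(8·156.0³·17) = 1.5098 N/mm
U = ½kδ² = 0.5 × 1.5098 × 45.4² = 1556 N·mm = 1.556 J

1.56 J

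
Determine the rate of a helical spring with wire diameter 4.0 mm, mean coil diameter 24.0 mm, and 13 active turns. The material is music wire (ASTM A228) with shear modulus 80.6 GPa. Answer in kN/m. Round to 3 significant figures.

14.4 kN/m

k = Gd⁴/(8D³N_a) = (80.6×10³ × 4.0⁴) / (8 × 24.0³ × 13)
  = 2.06336e+07 / 1.4377e+06 = 14.352 N/mm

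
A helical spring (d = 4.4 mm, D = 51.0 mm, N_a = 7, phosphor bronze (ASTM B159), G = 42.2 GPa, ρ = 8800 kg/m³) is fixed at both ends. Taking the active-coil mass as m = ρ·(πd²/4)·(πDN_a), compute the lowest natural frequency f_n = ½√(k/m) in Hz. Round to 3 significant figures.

59.6 Hz

k = Gd⁴/(8D³N_a) = (42.2×10³)(4.4⁴)/(8·51.0³·7) = 2.1292 N/mm = 2129.2 N/m
Wire length L = πDN_a = π·51.0·7 = 1121.5 mm
m = ρ·(πd²/4)·L = 8800 × 15.205×10⁻⁶ m² × 1.1215 m = 0.15007 kg
f_n = ½√(k/m) = 0.5·√(2129.2/0.15007) = 0.5·√(14188) = 59.557 Hz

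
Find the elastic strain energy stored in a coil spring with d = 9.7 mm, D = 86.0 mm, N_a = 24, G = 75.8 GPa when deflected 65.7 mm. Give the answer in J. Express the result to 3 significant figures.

11.9 J

k = Gd⁴/(8D³N_a) = (75.8×10³)(9.7⁴)/(8·86.0³·24) = 5.4949 N/mm
U = ½kδ² = 0.5 × 5.4949 × 65.7² = 11859 N·mm = 11.859 J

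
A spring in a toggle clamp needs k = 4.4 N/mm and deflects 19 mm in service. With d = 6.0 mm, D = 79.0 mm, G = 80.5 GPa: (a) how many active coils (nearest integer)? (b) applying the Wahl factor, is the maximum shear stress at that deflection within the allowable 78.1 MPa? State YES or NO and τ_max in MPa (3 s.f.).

N_a = Gd⁴/(8D³k) = (80.5×10³)(6.0⁴)/(8·79.0³·4.4) = 6.011 → N_a = 6
Actual rate k = Gd⁴/(8D³·6) = 4.4084 N/mm
Working load F = kδ = 4.4084·19 = 83.759 N
C = 79.0/6.0 = 13.1667; K_W = (4C−1)/(4C−4)+0.615/C = 1.1084
τ_max = K_W·8FD/(πd³) = 1.1084·78.009 = 86.462 MPa
τ_max > 78.1 MPa → exceeds allowable

(a) 6 coils; (b) NO, τ_max = 86.5 MPa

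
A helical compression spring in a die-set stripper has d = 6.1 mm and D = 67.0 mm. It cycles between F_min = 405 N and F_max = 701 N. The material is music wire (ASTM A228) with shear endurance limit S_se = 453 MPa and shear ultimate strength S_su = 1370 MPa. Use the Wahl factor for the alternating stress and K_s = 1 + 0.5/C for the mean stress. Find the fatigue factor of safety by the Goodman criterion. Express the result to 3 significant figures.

1.68

C = D/d = 67.0/6.1 = 10.9836; K_W = (4C−1)/(4C−4)+0.615/C = 1.1311; K_s = 1+0.5/C = 1.0455
F_a = (F_max−F_min)/2 = 148 N; F_m = (F_max+F_min)/2 = 553 N
τ_a = K_W·8F_aD/(πd³) = 1.1311 × 111.25 = 125.83 MPa
τ_m = K_s·8F_mD/(πd³) = 1.0455 × 415.67 = 434.59 MPa
Goodman: 1/n_f = τ_a/S_se + τ_m/S_su = 125.83/453 + 434.59/1370 = 0.27778 + 0.31722 = 0.595
n_f = 1/0.595 = 1.681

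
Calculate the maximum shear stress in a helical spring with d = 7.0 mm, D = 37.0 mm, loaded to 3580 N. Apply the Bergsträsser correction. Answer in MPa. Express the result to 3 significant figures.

1250 MPa

Spring index C = D/d = 37.0/7.0 = 5.2857
K_B = (4C+2)/(4C−3) = 23.143/18.143 = 1.2756
τ₀ = 8FD/(πd³) = 8·3580·37.0/(π·7.0³) = 1.05968e+06/1077.6 = 983.4 MPa
τ_max = K·τ₀ = 1.2756 × 983.4 = 1254.4 MPa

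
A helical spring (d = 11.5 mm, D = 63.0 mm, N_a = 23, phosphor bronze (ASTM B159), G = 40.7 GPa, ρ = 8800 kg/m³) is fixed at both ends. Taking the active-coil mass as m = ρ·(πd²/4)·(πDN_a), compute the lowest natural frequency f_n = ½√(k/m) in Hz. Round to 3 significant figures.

k = Gd⁴/(8D³N_a) = (40.7×10³)(11.5⁴)/(8·63.0³·23) = 15.472 N/mm = 15472 N/m
Wire length L = πDN_a = π·63.0·23 = 4552.2 mm
m = ρ·(πd²/4)·L = 8800 × 103.87×10⁻⁶ m² × 4.5522 m = 4.1609 kg
f_n = ½√(k/m) = 0.5·√(15472/4.1609) = 0.5·√(3718.4) = 30.489 Hz

30.5 Hz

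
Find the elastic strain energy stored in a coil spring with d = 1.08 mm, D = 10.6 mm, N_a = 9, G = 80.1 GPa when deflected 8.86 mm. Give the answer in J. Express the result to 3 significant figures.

0.0499 J

k = Gd⁴/(8D³N_a) = (80.1×10³)(1.08⁴)/(8·10.6³·9) = 1.2708 N/mm
U = ½kδ² = 0.5 × 1.2708 × 8.86² = 49.879 N·mm = 0.049879 J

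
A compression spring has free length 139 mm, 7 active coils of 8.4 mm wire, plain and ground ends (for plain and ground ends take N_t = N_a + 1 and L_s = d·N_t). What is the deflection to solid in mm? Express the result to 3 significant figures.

71.8 mm

N_t = 8; L_s = 8.4·8 = 67.2 mm
δ_solid = L₀ − L_s = 139 − 67.2 = 71.8 mm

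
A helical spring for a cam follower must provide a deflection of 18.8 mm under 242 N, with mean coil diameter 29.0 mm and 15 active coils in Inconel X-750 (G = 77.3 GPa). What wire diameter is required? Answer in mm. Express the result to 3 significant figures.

Required rate k = F/δ = 242/18.8 = 12.872 N/mm
d = (8D³N_a·k / G)^(1/4) = (8·29.0³·15·12.872 / (77.3×10³))^0.25
  = (487.36)^0.25 = 4.6985 mm

4.70 mm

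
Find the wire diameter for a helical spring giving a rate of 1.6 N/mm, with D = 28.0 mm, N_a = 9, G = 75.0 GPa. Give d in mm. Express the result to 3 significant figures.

2.41 mm

d = (8D³N_a·k / G)^(1/4) = (8·28.0³·9·1.6 / (75.0×10³))^0.25
  = (33.718)^0.25 = 2.4097 mm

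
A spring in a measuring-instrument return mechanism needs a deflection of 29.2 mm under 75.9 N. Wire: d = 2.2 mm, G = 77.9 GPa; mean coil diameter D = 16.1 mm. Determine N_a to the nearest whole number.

21

Required rate k = F/δ = 75.9/29.2 = 2.5993 N/mm
N_a = Gd⁴/(8D³k) = (77.9×10³ × 2.2⁴)/(8 × 16.1³ × 2.5993)
    = 1.82485e+06 / 86781.4 = 21.03 → 21 coils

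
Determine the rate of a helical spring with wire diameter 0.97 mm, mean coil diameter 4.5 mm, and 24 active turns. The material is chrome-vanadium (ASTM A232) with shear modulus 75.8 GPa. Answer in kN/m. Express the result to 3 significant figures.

k = Gd⁴/(8D³N_a) = (75.8×10³ × 0.97⁴) / (8 × 4.5³ × 24)
  = 67105.2 / 17496 = 3.8355 N/mm

3.84 kN/m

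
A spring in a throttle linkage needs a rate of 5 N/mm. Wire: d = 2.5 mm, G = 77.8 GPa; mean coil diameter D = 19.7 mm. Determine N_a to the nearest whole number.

10

N_a = Gd⁴/(8D³k) = (77.8×10³ × 2.5⁴)/(8 × 19.7³ × 5)
    = 3.03906e+06 / 305815 = 9.938 → 10 coils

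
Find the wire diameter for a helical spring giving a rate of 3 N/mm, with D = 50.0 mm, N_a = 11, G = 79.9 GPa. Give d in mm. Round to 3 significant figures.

d = (8D³N_a·k / G)^(1/4) = (8·50.0³·11·3 / (79.9×10³))^0.25
  = (413.02)^0.25 = 4.5081 mm

4.51 mm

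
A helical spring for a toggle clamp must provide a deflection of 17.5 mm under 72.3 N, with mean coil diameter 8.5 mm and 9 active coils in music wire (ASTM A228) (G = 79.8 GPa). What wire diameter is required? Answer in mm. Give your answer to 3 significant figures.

1.23 mm

Required rate k = F/δ = 72.3/17.5 = 4.1314 N/mm
d = (8D³N_a·k / G)^(1/4) = (8·8.5³·9·4.1314 / (79.8×10³))^0.25
  = (2.2892)^0.25 = 1.2300 mm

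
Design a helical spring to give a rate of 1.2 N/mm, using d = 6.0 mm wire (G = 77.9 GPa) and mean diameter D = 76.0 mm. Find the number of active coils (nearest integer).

24

N_a = Gd⁴/(8D³k) = (77.9×10³ × 6.0⁴)/(8 × 76.0³ × 1.2)
    = 1.00958e+08 / 4.21417e+06 = 23.96 → 24 coils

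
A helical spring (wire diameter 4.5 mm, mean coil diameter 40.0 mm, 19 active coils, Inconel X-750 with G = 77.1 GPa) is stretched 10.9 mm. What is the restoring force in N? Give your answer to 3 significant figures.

k = Gd⁴/(8D³N_a) = (77.1×10³)(4.5⁴)/(8·40.0³·19) = 3.25 N/mm
F = k·δ = 3.25 × 10.9 = 35.425 N

35.4 N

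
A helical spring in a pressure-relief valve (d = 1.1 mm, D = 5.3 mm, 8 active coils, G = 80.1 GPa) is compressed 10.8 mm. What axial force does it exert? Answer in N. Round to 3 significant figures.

k = Gd⁴/(8D³N_a) = (80.1×10³)(1.1⁴)/(8·5.3³·8) = 12.308 N/mm
F = k·δ = 12.308 × 10.8 = 132.93 N

133 N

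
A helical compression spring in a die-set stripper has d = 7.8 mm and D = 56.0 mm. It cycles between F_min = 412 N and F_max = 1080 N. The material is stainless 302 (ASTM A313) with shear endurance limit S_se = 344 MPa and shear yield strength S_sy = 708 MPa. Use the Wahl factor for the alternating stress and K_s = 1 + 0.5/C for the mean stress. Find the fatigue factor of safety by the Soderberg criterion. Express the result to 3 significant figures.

1.45

C = D/d = 56.0/7.8 = 7.1795; K_W = (4C−1)/(4C−4)+0.615/C = 1.2070; K_s = 1+0.5/C = 1.0696
F_a = (F_max−F_min)/2 = 334 N; F_m = (F_max+F_min)/2 = 746 N
τ_a = K_W·8F_aD/(πd³) = 1.2070 × 100.37 = 121.15 MPa
τ_m = K_s·8F_mD/(πd³) = 1.0696 × 224.17 = 239.78 MPa
Soderberg: 1/n_f = τ_a/S_se + τ_m/S_sy = 121.15/344 + 239.78/708 = 0.35217 + 0.33868 = 0.69085
n_f = 1/0.69085 = 1.447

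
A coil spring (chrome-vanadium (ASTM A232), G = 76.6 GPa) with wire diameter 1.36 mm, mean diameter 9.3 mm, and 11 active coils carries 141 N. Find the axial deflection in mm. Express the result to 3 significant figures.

38.1 mm

k = Gd⁴/(8D³N_a) = (76.6×10³)(1.36⁴)/(8·9.3³·11) = 3.7021 N/mm
δ = F/k = 141 / 3.7021 = 38.086 mm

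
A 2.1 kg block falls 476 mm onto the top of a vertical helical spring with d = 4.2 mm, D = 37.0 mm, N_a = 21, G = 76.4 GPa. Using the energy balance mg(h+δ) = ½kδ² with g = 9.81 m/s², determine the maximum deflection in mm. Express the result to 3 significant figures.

k = Gd⁴/(8D³N_a) = (76.4×10³)(4.2⁴)/(8·37.0³·21) = 2.7937 N/mm
W = mg = 2.1 × 9.81 = 20.601 N
½kδ² − Wδ − Wh = 0 → δ = (W + √(W² + 2kWh))/k
δ = (20.601 + √(424.4 + 54790))/2.7937 = (20.601 + 234.98)/2.7937 = 91.485 mm

91.5 mm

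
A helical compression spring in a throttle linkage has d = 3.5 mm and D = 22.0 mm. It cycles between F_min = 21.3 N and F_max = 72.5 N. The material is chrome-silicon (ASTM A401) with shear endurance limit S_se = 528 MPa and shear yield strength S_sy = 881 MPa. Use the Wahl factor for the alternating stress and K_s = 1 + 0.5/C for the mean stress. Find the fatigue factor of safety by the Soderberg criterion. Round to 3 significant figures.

C = D/d = 22.0/3.5 = 6.2857; K_W = (4C−1)/(4C−4)+0.615/C = 1.2397; K_s = 1+0.5/C = 1.0795
F_a = (F_max−F_min)/2 = 25.6 N; F_m = (F_max+F_min)/2 = 46.9 N
τ_a = K_W·8F_aD/(πd³) = 1.2397 × 33.45 = 41.469 MPa
τ_m = K_s·8F_mD/(πd³) = 1.0795 × 61.282 = 66.156 MPa
Soderberg: 1/n_f = τ_a/S_se + τ_m/S_sy = 41.469/528 + 66.156/881 = 0.07854 + 0.07509 = 0.15363
n_f = 1/0.15363 = 6.509

6.51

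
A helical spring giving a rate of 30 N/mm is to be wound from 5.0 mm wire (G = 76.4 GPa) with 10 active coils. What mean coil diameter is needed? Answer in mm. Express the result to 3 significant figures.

D = (Gd⁴/(8N_a·k))^(1/3) = (76.4×10³·5.0⁴/(8·10·30))^(1/3)
  = (19895.8)^(1/3) = 27.0970 mm

27.1 mm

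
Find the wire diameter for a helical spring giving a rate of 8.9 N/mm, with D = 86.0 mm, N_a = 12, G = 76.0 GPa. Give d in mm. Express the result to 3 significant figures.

d = (8D³N_a·k / G)^(1/4) = (8·86.0³·12·8.9 / (76.0×10³))^0.25
  = (7150.6)^0.25 = 9.1957 mm

9.20 mm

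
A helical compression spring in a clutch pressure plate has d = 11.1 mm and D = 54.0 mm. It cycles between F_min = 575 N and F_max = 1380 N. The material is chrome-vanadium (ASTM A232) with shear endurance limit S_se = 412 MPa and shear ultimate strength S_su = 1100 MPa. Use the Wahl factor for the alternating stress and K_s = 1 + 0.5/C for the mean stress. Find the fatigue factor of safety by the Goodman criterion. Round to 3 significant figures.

4.38

C = D/d = 54.0/11.1 = 4.8649; K_W = (4C−1)/(4C−4)+0.615/C = 1.3205; K_s = 1+0.5/C = 1.1028
F_a = (F_max−F_min)/2 = 402.5 N; F_m = (F_max+F_min)/2 = 977.5 N
τ_a = K_W·8F_aD/(πd³) = 1.3205 × 40.47 = 53.439 MPa
τ_m = K_s·8F_mD/(πd³) = 1.1028 × 98.284 = 108.39 MPa
Goodman: 1/n_f = τ_a/S_se + τ_m/S_su = 53.439/412 + 108.39/1100 = 0.12971 + 0.09853 = 0.22824
n_f = 1/0.22824 = 4.381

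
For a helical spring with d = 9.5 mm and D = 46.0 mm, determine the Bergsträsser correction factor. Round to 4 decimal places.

C = D/d = 46.0/9.5 = 4.8421
K_B = (4C+2)/(4C−3) = 21.368/16.368 = 1.3055

1.3055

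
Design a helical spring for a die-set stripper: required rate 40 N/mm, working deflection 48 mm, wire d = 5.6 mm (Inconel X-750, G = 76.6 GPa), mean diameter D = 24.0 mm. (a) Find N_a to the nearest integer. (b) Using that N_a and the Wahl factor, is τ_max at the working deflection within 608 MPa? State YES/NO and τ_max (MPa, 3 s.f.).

(a) 17 coils; (b) NO, τ_max = 918 MPa

N_a = Gd⁴/(8D³k) = (76.6×10³)(5.6⁴)/(8·24.0³·40) = 17.03 → N_a = 17
Actual rate k = Gd⁴/(8D³·17) = 40.069 N/mm
Working load F = kδ = 40.069·48 = 1923.3 N
C = 24.0/5.6 = 4.2857; K_W = (4C−1)/(4C−4)+0.615/C = 1.3718
τ_max = K_W·8FD/(πd³) = 1.3718·669.32 = 918.15 MPa
τ_max > 608 MPa → exceeds allowable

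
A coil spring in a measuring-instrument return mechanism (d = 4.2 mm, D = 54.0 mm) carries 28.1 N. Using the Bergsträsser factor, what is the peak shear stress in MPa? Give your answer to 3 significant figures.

Spring index C = D/d = 54.0/4.2 = 12.8571
K_B = (4C+2)/(4C−3) = 53.429/48.429 = 1.1032
τ₀ = 8FD/(πd³) = 8·28.1·54.0/(π·4.2³) = 12139.2/232.75 = 52.155 MPa
τ_max = K·τ₀ = 1.1032 × 52.155 = 57.539 MPa

57.5 MPa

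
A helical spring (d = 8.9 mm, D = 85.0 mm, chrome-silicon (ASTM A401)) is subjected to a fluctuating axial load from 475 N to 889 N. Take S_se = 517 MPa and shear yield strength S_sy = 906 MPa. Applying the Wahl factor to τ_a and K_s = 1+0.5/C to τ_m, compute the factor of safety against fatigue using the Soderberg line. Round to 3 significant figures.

2.60

C = D/d = 85.0/8.9 = 9.5506; K_W = (4C−1)/(4C−4)+0.615/C = 1.1521; K_s = 1+0.5/C = 1.0524
F_a = (F_max−F_min)/2 = 207 N; F_m = (F_max+F_min)/2 = 682 N
τ_a = K_W·8F_aD/(πd³) = 1.1521 × 63.556 = 73.224 MPa
τ_m = K_s·8F_mD/(πd³) = 1.0524 × 209.4 = 220.36 MPa
Soderberg: 1/n_f = τ_a/S_se + τ_m/S_sy = 73.224/517 + 220.36/906 = 0.14163 + 0.24322 = 0.38486
n_f = 1/0.38486 = 2.598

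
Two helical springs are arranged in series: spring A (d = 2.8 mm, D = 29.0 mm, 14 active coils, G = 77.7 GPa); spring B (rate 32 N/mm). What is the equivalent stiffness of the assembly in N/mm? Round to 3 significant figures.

k_A = Gd⁴/(8D³N_a) = (77.7×10³)(2.8⁴)/(8·29.0³·14) = 1.7484 N/mm
Series: 1/k_eq = 1/1.7484 + 1/32 = 0.6032; k_eq = 1.6578 N/mm

1.66 N/mm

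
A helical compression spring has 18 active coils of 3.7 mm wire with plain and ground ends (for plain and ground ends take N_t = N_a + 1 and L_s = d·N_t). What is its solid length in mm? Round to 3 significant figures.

plain and ground ends: N_t = N_a + 1 = 18 + 1 = 19
L_s = d·N_t = 3.7 × 19 = 70.3 mm

70.3 mm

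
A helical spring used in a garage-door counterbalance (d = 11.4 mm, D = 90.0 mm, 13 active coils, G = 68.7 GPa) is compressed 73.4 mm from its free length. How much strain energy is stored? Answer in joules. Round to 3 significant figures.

k = Gd⁴/(8D³N_a) = (68.7×10³)(11.4⁴)/(8·90.0³·13) = 15.304 N/mm
U = ½kδ² = 0.5 × 15.304 × 73.4² = 41227 N·mm = 41.227 J

41.2 J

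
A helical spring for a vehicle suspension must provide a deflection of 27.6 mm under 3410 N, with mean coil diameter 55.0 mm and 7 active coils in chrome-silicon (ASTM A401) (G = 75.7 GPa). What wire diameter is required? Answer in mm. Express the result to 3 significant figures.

Required rate k = F/δ = 3410/27.6 = 123.55 N/mm
d = (8D³N_a·k / G)^(1/4) = (8·55.0³·7·123.55 / (75.7×10³))^0.25
  = (15206)^0.25 = 11.1047 mm

11.1 mm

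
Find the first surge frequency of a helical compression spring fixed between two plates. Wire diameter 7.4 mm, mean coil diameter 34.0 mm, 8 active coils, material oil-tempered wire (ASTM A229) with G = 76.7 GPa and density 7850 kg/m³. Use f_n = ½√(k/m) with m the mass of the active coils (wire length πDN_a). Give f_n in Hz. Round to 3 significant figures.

k = Gd⁴/(8D³N_a) = (76.7×10³)(7.4⁴)/(8·34.0³·8) = 91.434 N/mm = 91434 N/m
Wire length L = πDN_a = π·34.0·8 = 854.51 mm
m = ρ·(πd²/4)·L = 7850 × 43.008×10⁻⁶ m² × 0.85451 m = 0.2885 kg
f_n = ½√(k/m) = 0.5·√(91434/0.2885) = 0.5·√(3.1693e+05) = 281.48 Hz

281 Hz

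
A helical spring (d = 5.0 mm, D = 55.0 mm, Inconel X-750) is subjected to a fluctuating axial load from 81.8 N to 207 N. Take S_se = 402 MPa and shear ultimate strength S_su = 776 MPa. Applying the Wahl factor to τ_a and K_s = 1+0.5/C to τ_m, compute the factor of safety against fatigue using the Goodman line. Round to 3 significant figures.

2.41

C = D/d = 55.0/5.0 = 11.0000; K_W = (4C−1)/(4C−4)+0.615/C = 1.1309; K_s = 1+0.5/C = 1.0455
F_a = (F_max−F_min)/2 = 62.6 N; F_m = (F_max+F_min)/2 = 144.4 N
τ_a = K_W·8F_aD/(πd³) = 1.1309 × 70.14 = 79.322 MPa
τ_m = K_s·8F_mD/(πd³) = 1.0455 × 161.79 = 169.15 MPa
Goodman: 1/n_f = τ_a/S_se + τ_m/S_su = 79.322/402 + 169.15/776 = 0.19732 + 0.21797 = 0.41529
n_f = 1/0.41529 = 2.408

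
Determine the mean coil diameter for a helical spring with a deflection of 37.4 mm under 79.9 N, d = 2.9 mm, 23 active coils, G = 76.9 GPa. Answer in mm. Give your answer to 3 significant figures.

Required rate k = F/δ = 79.9/37.4 = 2.1364 N/mm
D = (Gd⁴/(8N_a·k))^(1/3) = (76.9×10³·2.9⁴/(8·23·2.1364))^(1/3)
  = (13836.5)^(1/3) = 24.0072 mm

24.0 mm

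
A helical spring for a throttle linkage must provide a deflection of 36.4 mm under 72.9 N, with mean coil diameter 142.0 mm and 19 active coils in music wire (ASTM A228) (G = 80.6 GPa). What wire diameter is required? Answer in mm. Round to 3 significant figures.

Required rate k = F/δ = 72.9/36.4 = 2.0027 N/mm
d = (8D³N_a·k / G)^(1/4) = (8·142.0³·19·2.0027 / (80.6×10³))^0.25
  = (10814)^0.25 = 10.1976 mm

10.2 mm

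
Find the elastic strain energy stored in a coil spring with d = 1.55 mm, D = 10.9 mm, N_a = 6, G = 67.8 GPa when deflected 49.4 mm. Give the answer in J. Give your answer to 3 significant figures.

7.68 J

k = Gd⁴/(8D³N_a) = (67.8×10³)(1.55⁴)/(8·10.9³·6) = 6.2956 N/mm
U = ½kδ² = 0.5 × 6.2956 × 49.4² = 7681.7 N·mm = 7.6817 J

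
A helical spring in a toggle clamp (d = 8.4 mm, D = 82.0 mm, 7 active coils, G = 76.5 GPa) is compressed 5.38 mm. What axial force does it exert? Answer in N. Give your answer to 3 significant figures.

k = Gd⁴/(8D³N_a) = (76.5×10³)(8.4⁴)/(8·82.0³·7) = 12.335 N/mm
F = k·δ = 12.335 × 5.38 = 66.364 N

66.4 N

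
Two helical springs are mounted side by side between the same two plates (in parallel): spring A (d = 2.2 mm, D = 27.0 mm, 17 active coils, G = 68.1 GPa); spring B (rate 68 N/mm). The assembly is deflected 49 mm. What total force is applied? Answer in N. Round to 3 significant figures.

k_A = Gd⁴/(8D³N_a) = (68.1×10³)(2.2⁴)/(8·27.0³·17) = 0.59595 N/mm
Parallel: k_eq = 0.59595 + 68 = 68.596 N/mm
F = k_eq·δ = 68.596·49 = 3361.2 N

3360 N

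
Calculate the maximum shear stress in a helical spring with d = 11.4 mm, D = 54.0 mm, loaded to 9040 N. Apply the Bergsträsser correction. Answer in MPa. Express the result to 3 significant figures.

1100 MPa

Spring index C = D/d = 54.0/11.4 = 4.7368
K_B = (4C+2)/(4C−3) = 20.947/15.947 = 1.3135
τ₀ = 8FD/(πd³) = 8·9040·54.0/(π·11.4³) = 3.90528e+06/4654.4 = 839.05 MPa
τ_max = K·τ₀ = 1.3135 × 839.05 = 1102.1 MPa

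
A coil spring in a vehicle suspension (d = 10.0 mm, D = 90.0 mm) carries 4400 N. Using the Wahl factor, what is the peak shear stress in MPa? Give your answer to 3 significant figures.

Spring index C = D/d = 90.0/10.0 = 9.0000
K_W = (4C−1)/(4C−4) + 0.615/C = 35.000/32.000 + 0.0683 = 1.1621
τ₀ = 8FD/(πd³) = 8·4400·90.0/(π·10.0³) = 3.168e+06/3141.6 = 1008.4 MPa
τ_max = K·τ₀ = 1.1621 × 1008.4 = 1171.9 MPa

1170 MPa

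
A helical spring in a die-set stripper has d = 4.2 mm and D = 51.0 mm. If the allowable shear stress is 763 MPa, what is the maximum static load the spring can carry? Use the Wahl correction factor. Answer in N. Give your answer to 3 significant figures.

389 N

C = D/d = 51.0/4.2 = 12.1429
K_W = (4C−1)/(4C−4) + 0.615/C = 47.571/44.571 + 0.0506 = 1.1180
τ_max = K·8FD/(πd³) → F_max = τ_allow·πd³/(8DK)
F_max = 763·π·4.2³/(8·51.0·1.1180) = 1.7759e+05/456.13 = 389.35 N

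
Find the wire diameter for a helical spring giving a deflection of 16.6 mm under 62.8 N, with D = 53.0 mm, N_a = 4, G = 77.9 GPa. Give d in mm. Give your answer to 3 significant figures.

Required rate k = F/δ = 62.8/16.6 = 3.7831 N/mm
d = (8D³N_a·k / G)^(1/4) = (8·53.0³·4·3.7831 / (77.9×10³))^0.25
  = (231.36)^0.25 = 3.9001 mm

3.90 mm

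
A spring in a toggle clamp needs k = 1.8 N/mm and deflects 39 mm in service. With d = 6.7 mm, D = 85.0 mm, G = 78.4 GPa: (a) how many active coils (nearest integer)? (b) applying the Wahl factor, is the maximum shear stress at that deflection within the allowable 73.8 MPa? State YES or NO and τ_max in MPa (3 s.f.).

(a) 18 coils; (b) YES, τ_max = 55.8 MPa

N_a = Gd⁴/(8D³k) = (78.4×10³)(6.7⁴)/(8·85.0³·1.8) = 17.86 → N_a = 18
Actual rate k = Gd⁴/(8D³·18) = 1.7865 N/mm
Working load F = kδ = 1.7865·39 = 69.672 N
C = 85.0/6.7 = 12.6866; K_W = (4C−1)/(4C−4)+0.615/C = 1.1127
τ_max = K_W·8FD/(πd³) = 1.1127·50.141 = 55.79 MPa
τ_max ≤ 73.8 MPa → acceptable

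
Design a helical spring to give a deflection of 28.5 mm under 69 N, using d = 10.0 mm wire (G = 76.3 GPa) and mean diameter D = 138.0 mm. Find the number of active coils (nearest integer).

Required rate k = F/δ = 69/28.5 = 2.4211 N/mm
N_a = Gd⁴/(8D³k) = (76.3×10³ × 10.0⁴)/(8 × 138.0³ × 2.4211)
    = 7.63e+08 / 5.09016e+07 = 14.99 → 15 coils

15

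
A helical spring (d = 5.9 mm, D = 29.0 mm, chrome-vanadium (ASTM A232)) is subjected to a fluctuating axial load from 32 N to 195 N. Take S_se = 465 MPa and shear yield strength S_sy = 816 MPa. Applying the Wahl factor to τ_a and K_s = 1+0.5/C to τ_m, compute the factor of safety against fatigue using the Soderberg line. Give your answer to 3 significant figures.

C = D/d = 29.0/5.9 = 4.9153; K_W = (4C−1)/(4C−4)+0.615/C = 1.3167; K_s = 1+0.5/C = 1.1017
F_a = (F_max−F_min)/2 = 81.5 N; F_m = (F_max+F_min)/2 = 113.5 N
τ_a = K_W·8F_aD/(πd³) = 1.3167 × 29.305 = 38.585 MPa
τ_m = K_s·8F_mD/(πd³) = 1.1017 × 40.811 = 44.963 MPa
Soderberg: 1/n_f = τ_a/S_se + τ_m/S_sy = 38.585/465 + 44.963/816 = 0.08298 + 0.05510 = 0.13808
n_f = 1/0.13808 = 7.242

7.24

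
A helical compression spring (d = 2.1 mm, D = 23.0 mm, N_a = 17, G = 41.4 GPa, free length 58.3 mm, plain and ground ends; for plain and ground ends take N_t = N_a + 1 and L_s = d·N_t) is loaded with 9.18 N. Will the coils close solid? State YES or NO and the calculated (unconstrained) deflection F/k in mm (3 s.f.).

k = Gd⁴/(8D³N_a) = (41.4×10³)(2.1⁴)/(8·23.0³·17) = 0.48658 N/mm
N_t = 18; L_s = 2.1·18 = 37.8 mm; δ_solid = L₀ − L_s = 58.3 − 37.8 = 20.5 mm
δ = F/k = 9.18/0.48658 = 18.866 mm
δ < δ_solid → spring does not go solid

NO, δ = 18.9 mm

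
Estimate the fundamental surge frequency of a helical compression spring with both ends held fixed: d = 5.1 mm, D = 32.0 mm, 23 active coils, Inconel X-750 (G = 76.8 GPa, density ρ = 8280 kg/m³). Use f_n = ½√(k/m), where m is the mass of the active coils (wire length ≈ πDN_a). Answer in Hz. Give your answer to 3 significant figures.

74.2 Hz

k = Gd⁴/(8D³N_a) = (76.8×10³)(5.1⁴)/(8·32.0³·23) = 8.6174 N/mm = 8617.4 N/m
Wire length L = πDN_a = π·32.0·23 = 2312.2 mm
m = ρ·(πd²/4)·L = 8280 × 20.428×10⁻⁶ m² × 2.3122 m = 0.3911 kg
f_n = ½√(k/m) = 0.5·√(8617.4/0.3911) = 0.5·√(22034) = 74.219 Hz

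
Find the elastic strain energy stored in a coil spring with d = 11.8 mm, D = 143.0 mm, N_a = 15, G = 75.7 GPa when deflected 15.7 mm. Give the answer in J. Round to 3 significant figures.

k = Gd⁴/(8D³N_a) = (75.7×10³)(11.8⁴)/(8·143.0³·15) = 4.1825 N/mm
U = ½kδ² = 0.5 × 4.1825 × 15.7² = 515.47 N·mm = 0.51547 J

0.515 J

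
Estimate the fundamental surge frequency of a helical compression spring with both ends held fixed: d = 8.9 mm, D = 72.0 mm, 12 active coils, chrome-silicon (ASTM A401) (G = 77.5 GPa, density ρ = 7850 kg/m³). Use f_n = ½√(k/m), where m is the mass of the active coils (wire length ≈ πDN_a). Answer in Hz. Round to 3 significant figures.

50.6 Hz

k = Gd⁴/(8D³N_a) = (77.5×10³)(8.9⁴)/(8·72.0³·12) = 13.57 N/mm = 13570 N/m
Wire length L = πDN_a = π·72.0·12 = 2714.3 mm
m = ρ·(πd²/4)·L = 7850 × 62.211×10⁻⁶ m² × 2.7143 m = 1.3256 kg
f_n = ½√(k/m) = 0.5·√(13570/1.3256) = 0.5·√(10237) = 50.59 Hz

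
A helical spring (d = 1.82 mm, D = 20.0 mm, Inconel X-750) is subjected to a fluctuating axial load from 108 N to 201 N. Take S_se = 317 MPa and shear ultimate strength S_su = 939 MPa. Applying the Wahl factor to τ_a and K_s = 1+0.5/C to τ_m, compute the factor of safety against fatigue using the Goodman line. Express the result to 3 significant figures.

0.350

C = D/d = 20.0/1.82 = 10.9890; K_W = (4C−1)/(4C−4)+0.615/C = 1.1310; K_s = 1+0.5/C = 1.0455
F_a = (F_max−F_min)/2 = 46.5 N; F_m = (F_max+F_min)/2 = 154.5 N
τ_a = K_W·8F_aD/(πd³) = 1.1310 × 392.83 = 444.31 MPa
τ_m = K_s·8F_mD/(πd³) = 1.0455 × 1305.2 = 1364.6 MPa
Goodman: 1/n_f = τ_a/S_se + τ_m/S_su = 444.31/317 + 1364.6/939 = 1.40162 + 1.45326 = 2.8549
n_f = 1/2.8549 = 0.3503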